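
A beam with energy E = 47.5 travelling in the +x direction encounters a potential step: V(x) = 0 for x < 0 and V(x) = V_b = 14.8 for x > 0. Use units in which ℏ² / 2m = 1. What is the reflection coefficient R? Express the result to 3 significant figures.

R = 0.00866

On each side the TISE gives plane waves with k = √(2m(E − V))/ℏ: k₁ = √(2·½·47.5) = 6.892, k₂ = √(2·½·32.7) = 5.718.
Matching ψ and ψ′ at x = 0 gives r = (k₁ − k₂)/(k₁ + k₂), so R = r² = 0.008662 and T = 1 − R = 0.9913.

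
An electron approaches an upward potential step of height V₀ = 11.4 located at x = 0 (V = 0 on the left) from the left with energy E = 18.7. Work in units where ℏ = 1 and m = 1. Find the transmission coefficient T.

The wavenumbers are k₁ = √(2mE)/ℏ = 6.116 on the left and k₂ = √(2m(E − V₀))/ℏ = 3.821 on the right.
Matching ψ and ψ′ at x = 0 gives r = (k₁ − k₂)/(k₁ + k₂), so R = r² = 0.05332 and T = 1 − R = 0.9467.

T = 0.947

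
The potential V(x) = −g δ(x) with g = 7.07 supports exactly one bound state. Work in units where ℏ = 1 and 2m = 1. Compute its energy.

The bound state is ψ(x) = √κ e^{−κ|x|}. The derivative jump ψ'(0⁺) − ψ'(0⁻) = −(2mg/ℏ²)ψ(0) fixes κ = mg/ℏ² = 3.535.
Then E = −ℏ²κ²/(2m) = −mg²/(2ℏ²) = -12.50.

E = -12.5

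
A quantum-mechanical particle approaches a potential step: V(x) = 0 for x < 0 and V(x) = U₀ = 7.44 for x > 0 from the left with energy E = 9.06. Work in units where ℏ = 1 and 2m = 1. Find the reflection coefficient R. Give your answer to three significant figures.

R = 0.165

The wavenumbers are k₁ = √(2mE)/ℏ = 3.010 on the left and k₂ = √(2m(E − U₀))/ℏ = 1.273 on the right.
Continuity of ψ and ψ′ at the step yields the reflection amplitude r = (k₁ − k₂)/(k₁ + k₂) = 0.4056; thus R = |r|² = 0.1645, T = 0.8355.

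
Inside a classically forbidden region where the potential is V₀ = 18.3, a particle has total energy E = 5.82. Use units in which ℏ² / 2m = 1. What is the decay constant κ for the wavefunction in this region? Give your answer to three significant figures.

κ = 3.53

Since E < V₀ the TISE in this region is ψ'' = κ²ψ with κ = √(2m(V₀ − E))/ℏ.
κ = √(2 × 0.5 × 12.48) = 3.533.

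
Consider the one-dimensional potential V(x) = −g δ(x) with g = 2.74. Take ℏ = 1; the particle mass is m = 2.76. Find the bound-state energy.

For x ≠ 0 the bound state is ψ ∝ e^{−κ|x|}; integrating the TISE across the delta gives the cusp condition 2κ = 2mg/ℏ², so κ = 7.562.
Then E = −ℏ²κ²/(2m) = −mg²/(2ℏ²) = -10.36.

E = -10.4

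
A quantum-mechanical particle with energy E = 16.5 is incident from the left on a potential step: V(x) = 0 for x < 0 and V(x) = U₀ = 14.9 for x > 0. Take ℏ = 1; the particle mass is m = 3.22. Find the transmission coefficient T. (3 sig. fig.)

The wavenumbers are k₁ = √(2mE)/ℏ = 10.31 on the left and k₂ = √(2m(E − U₀))/ℏ = 3.210 on the right.
Matching ψ and ψ′ at x = 0 gives r = (k₁ − k₂)/(k₁ + k₂), so R = r² = 0.2757 and T = 1 − R = 0.7243.

T = 0.724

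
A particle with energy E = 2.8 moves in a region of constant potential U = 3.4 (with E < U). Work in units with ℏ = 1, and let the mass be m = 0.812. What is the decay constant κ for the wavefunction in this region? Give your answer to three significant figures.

κ = 0.987

Since E < U the TISE in this region is ψ'' = κ²ψ with κ = √(2m(U − E))/ℏ.
κ = √(2 × 0.812 × 0.6) = 0.9871.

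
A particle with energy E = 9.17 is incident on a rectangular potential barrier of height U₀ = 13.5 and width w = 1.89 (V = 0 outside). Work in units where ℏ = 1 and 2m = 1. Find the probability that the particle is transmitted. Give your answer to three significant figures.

T = 0.00134

E < U₀: inside the barrier ψ ∝ e^{±κx} with κ = √(2m(U₀ − E))/ℏ = 2.081.
κw = 3.933, sinh(κw) = 25.52.
Matching ψ, ψ′ at both faces gives T = [1 + U₀² sinh²(κw) / (4E(U₀ − E))]⁻¹ = 1/748.1 = 0.00134.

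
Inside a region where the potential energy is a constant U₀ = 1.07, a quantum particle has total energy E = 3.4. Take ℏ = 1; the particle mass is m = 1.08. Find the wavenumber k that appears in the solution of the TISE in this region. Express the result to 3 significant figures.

k = 2.24

With E > U₀ the solution is oscillatory, ψ ∝ e^{±ikx} with k = √(2m(E − U₀))/ℏ.
k = √(2 × 1.08 × 2.33) = 2.243.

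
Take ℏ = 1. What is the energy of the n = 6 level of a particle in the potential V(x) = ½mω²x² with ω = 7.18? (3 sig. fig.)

The oscillator eigenvalues are E_n = ℏω(n + ½), so E_6 = 7.18 × 6.5 = 46.67.

E = 46.7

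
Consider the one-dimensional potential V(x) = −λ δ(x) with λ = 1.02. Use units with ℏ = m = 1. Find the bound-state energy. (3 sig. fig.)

E = -0.520

For x ≠ 0 the bound state is ψ ∝ e^{−κ|x|}; integrating the TISE across the delta gives the cusp condition 2κ = 2mλ/ℏ², so κ = 1.020.
Then E = −ℏ²κ²/(2m) = −mλ²/(2ℏ²) = -0.5202.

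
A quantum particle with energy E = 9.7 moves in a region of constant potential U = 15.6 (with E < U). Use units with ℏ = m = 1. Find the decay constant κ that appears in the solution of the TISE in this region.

κ = 3.44

Since E < U the TISE in this region is ψ'' = κ²ψ with κ = √(2m(U − E))/ℏ.
κ = √(2 × 1 × 5.9) = 3.435.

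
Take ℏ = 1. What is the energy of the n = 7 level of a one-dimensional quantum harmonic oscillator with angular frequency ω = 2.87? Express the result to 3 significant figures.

E = 21.5

The oscillator eigenvalues are E_n = ℏω(n + ½), so E_7 = 2.87 × 7.5 = 21.53.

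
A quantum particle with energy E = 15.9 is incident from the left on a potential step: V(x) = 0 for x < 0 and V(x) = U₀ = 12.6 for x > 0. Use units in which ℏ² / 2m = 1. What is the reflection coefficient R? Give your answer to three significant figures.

R = 0.140

The wavenumbers are k₁ = √(2mE)/ℏ = 3.987 on the left and k₂ = √(2m(E − U₀))/ℏ = 1.817 on the right.
Continuity of ψ and ψ′ at the step yields the reflection amplitude r = (k₁ − k₂)/(k₁ + k₂) = 0.3740; thus R = |r|² = 0.1399, T = 0.8601.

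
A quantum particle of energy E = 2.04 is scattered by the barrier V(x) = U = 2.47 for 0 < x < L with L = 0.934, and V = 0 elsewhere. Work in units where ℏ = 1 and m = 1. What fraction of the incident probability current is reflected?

R = 0.625

Since E < U the interior solution is evanescent with decay constant κ = √(2m(U − E))/ℏ = 0.9274.
κL = 0.8662, sinh(κL) = 0.9786.
The exact tunnelling result is T⁻¹ = 1 + U² sinh²(κL) / [4E(U − E)] = 2.665, so T = 0.375.
R = 1 − T = 0.625.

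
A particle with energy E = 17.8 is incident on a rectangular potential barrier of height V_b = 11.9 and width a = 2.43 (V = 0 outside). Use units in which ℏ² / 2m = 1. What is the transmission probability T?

Above the barrier the interior wavenumber is k₂ = √(2m(E − V_b))/ℏ = 2.429, giving phase k₂a = 5.902.
T = [1 + V_b² sin²(k₂a) / (4E(E − V_b))]⁻¹ = 1/1.047 = 0.956.

T = 0.956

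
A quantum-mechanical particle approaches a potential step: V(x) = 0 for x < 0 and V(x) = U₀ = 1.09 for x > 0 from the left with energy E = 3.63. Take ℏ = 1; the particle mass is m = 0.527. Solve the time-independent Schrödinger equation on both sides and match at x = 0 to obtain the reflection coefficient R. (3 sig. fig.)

R = 0.00793

The wavenumbers are k₁ = √(2mE)/ℏ = 1.956 on the left and k₂ = √(2m(E − U₀))/ℏ = 1.636 on the right.
Continuity of ψ and ψ′ at the step yields the reflection amplitude r = (k₁ − k₂)/(k₁ + k₂) = 0.08903; thus R = |r|² = 0.007926, T = 0.9921.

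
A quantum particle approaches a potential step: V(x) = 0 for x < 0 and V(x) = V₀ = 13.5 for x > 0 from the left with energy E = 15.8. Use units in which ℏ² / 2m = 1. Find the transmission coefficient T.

The wavenumbers are k₁ = √(2mE)/ℏ = 3.975 on the left and k₂ = √(2m(E − V₀))/ℏ = 1.517 on the right.
Continuity of ψ and ψ′ at the step yields the reflection amplitude r = (k₁ − k₂)/(k₁ + k₂) = 0.4477; thus R = |r|² = 0.2004, T = 0.7996.

T = 0.800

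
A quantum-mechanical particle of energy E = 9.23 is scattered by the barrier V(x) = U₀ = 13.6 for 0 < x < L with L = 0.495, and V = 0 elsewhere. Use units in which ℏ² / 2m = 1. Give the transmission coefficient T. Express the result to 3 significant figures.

T = 0.366

E < U₀: inside the barrier ψ ∝ e^{±κx} with κ = √(2m(U₀ − E))/ℏ = 2.090.
κL = 1.035, sinh(κL) = 1.230.
The exact tunnelling result is T⁻¹ = 1 + U₀² sinh²(κL) / [4E(U₀ − E)] = 2.733, so T = 0.366.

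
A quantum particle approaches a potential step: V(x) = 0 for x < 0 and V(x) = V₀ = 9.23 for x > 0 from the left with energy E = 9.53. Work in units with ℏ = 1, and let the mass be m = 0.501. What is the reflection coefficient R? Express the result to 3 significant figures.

R = 0.488

The wavenumbers are k₁ = √(2mE)/ℏ = 3.090 on the left and k₂ = √(2m(E − V₀))/ℏ = 0.5483 on the right.
Continuity of ψ and ψ′ at the step yields the reflection amplitude r = (k₁ − k₂)/(k₁ + k₂) = 0.6986; thus R = |r|² = 0.4881, T = 0.5119.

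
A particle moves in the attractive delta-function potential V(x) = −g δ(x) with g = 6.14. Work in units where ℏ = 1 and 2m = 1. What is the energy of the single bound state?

The bound state is ψ(x) = √κ e^{−κ|x|}. The derivative jump ψ'(0⁺) − ψ'(0⁻) = −(2mg/ℏ²)ψ(0) fixes κ = mg/ℏ² = 3.070.
Then E = −ℏ²κ²/(2m) = −mg²/(2ℏ²) = -9.425.

E = -9.42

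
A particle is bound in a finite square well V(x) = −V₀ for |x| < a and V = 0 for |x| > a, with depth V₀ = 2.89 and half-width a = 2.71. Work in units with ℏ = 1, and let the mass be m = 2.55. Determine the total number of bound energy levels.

Define the well-strength parameter z₀ = (a/ℏ)√(2mV₀) = 2.71 × √(2·2.55·2.89) = 10.40.
The even/odd transcendental equations gain one root per π/2 in z₀, giving N = 1 + ⌊2z₀/π⌋ = 1 + ⌊6.623⌋ = 7.

N = 7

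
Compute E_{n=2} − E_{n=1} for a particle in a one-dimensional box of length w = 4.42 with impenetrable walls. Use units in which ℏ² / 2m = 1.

ΔE = 1.52

E_n = n²π²ℏ²/(2mw²), so ΔE = (2² − 1²) π²ℏ²/(2mw²).
ΔE = 3 × π² / (2 × 0.5 × 4.42²) = 1.516.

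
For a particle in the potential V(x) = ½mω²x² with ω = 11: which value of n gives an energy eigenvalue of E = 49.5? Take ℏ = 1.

n = 4

Invert E_n = (n + ½)ℏω: n = E/ℏω − ½ = 4.000, so n = 4.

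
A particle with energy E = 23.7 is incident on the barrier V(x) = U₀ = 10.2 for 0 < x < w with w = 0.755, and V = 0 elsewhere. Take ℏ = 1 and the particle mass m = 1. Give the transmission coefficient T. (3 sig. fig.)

T = 0.961

E > U₀: inside the barrier k₂ = √(2m(E − U₀))/ℏ = 5.196, k₂w = 3.923.
Matching at both interfaces gives T⁻¹ = 1 + U₀² sin²(k₂w) / [4E(E − U₀)] = 1.040, hence T = 0.961.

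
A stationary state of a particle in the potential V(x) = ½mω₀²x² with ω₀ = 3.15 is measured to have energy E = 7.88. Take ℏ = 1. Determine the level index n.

n = 2

E_n = ℏω₀(n + ½) ⇒ n = E/(ℏω₀) − ½ = 7.88/3.15 − 0.5 = 2.002 → n = 2.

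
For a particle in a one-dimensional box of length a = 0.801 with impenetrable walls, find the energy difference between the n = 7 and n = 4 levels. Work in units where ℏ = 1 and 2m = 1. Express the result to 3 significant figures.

ΔE = 508

E_n = n²π²ℏ²/(2ma²), so ΔE = (7² − 4²) π²ℏ²/(2ma²).
ΔE = 33 × π² / (2 × 0.5 × 0.801²) = 507.6.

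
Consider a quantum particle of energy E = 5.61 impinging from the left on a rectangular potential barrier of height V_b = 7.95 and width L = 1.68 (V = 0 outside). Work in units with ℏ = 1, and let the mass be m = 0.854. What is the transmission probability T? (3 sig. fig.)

T = 0.00401

E < V_b: inside the barrier ψ ∝ e^{±κx} with κ = √(2m(V_b − E))/ℏ = 1.999.
κL = 3.359, sinh(κL) = 14.36.
The exact tunnelling result is T⁻¹ = 1 + V_b² sinh²(κL) / [4E(V_b − E)] = 249.1, so T = 0.00401.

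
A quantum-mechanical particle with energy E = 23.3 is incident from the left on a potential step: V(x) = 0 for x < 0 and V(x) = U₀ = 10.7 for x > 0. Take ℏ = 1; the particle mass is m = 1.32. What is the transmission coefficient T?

T = 0.977

The wavenumbers are k₁ = √(2mE)/ℏ = 7.843 on the left and k₂ = √(2m(E − U₀))/ℏ = 5.767 on the right.
Matching ψ and ψ′ at x = 0 gives r = (k₁ − k₂)/(k₁ + k₂), so R = r² = 0.02325 and T = 1 − R = 0.9767.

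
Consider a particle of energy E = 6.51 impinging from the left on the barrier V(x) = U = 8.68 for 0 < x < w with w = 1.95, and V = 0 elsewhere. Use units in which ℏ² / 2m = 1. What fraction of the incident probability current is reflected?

R = 0.990

Since E < U the interior solution is evanescent with decay constant κ = √(2m(U − E))/ℏ = 1.473.
κw = 2.873, sinh(κw) = 8.813.
The exact tunnelling result is T⁻¹ = 1 + U² sinh²(κw) / [4E(U − E)] = 104.5, so T = 0.00956.
R = 1 − T = 0.990.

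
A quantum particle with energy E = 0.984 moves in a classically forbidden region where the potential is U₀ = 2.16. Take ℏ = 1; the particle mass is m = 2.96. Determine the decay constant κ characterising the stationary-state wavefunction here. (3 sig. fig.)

Since E < U₀ the TISE in this region is ψ'' = κ²ψ with κ = √(2m(U₀ − E))/ℏ.
κ = √(2 × 2.96 × 1.176) = 2.639.

κ = 2.64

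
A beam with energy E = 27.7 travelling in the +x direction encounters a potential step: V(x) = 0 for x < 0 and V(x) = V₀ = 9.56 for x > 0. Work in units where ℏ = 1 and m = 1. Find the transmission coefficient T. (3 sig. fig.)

T = 0.989

On each side the TISE gives plane waves with k = √(2m(E − V))/ℏ: k₁ = √(2·1·27.7) = 7.443, k₂ = √(2·1·18.14) = 6.023.
Continuity of ψ and ψ′ at the step yields the reflection amplitude r = (k₁ − k₂)/(k₁ + k₂) = 0.1054; thus R = |r|² = 0.01112, T = 0.9889.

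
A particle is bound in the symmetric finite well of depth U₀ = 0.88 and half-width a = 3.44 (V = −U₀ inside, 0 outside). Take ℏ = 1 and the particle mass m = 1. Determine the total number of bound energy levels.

N = 3

Define the well-strength parameter z₀ = (a/ℏ)√(2mU₀) = 3.44 × √(2·1·0.88) = 4.564.
A new bound state (alternating even/odd) appears each time z₀ passes a multiple of π/2, so N = ⌊2z₀/π⌋ + 1 = ⌊2.905⌋ + 1 = 3.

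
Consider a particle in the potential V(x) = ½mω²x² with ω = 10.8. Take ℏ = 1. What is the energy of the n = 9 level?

The oscillator eigenvalues are E_n = ℏω(n + ½), so E_9 = 10.8 × 9.5 = 102.6.

E = 103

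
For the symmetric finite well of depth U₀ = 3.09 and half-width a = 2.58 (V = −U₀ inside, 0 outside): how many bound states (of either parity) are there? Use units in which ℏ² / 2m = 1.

Define the well-strength parameter z₀ = (a/ℏ)√(2mU₀) = 2.58 × √(2·0.5·3.09) = 4.535.
A new bound state (alternating even/odd) appears each time z₀ passes a multiple of π/2, so N = ⌊2z₀/π⌋ + 1 = ⌊2.887⌋ + 1 = 3.

N = 3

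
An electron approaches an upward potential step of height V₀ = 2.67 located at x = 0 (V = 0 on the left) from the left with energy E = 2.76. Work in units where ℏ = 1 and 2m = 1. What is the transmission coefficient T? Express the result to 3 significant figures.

T = 0.518

On each side the TISE gives plane waves with k = √(2m(E − V))/ℏ: k₁ = √(2·½·2.76) = 1.661, k₂ = √(2·½·0.09) = 0.3000.
Continuity of ψ and ψ′ at the step yields the reflection amplitude r = (k₁ − k₂)/(k₁ + k₂) = 0.6941; thus R = |r|² = 0.4818, T = 0.5182.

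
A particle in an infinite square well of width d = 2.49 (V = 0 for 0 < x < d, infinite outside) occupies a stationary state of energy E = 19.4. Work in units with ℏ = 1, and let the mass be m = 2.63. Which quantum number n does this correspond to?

n = 8

From E_n = n²π²ℏ²/(2md²) invert to n = √(2md²E)/(πℏ).
n = (2.49/π) × √(2 × 2.63 × 19.4) = 8.007 → n = 8.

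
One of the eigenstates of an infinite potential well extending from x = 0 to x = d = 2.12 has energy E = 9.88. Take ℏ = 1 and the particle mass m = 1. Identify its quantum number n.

For an infinite well E_n = n²π²ℏ²/(2md²), so n = (d/πℏ)√(2mE).
n = (2.12/π) × √(2 × 1 × 9.88) = 3.000 → n = 3.

n = 3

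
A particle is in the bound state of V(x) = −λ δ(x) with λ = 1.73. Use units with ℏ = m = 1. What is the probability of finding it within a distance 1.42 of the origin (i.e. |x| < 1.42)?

P = 0.993

The normalised bound state is ψ = √κ e^{−κ|x|} with κ = mλ/ℏ² = 1.730.
P(|x| < d) = ∫_{−d}^{d} κ e^{−2κ|x|} dx = 1 − e^{−2κd} = 1 − e^{−4.913} = 0.9927.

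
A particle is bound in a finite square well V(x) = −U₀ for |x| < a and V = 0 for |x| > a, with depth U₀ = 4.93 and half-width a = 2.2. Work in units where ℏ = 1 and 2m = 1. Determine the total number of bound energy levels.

N = 4

The dimensionless depth is z₀ = a√(2mU₀)/ℏ = 2.2 × √(4.930) = 4.885.
The even/odd transcendental equations gain one root per π/2 in z₀, giving N = 1 + ⌊2z₀/π⌋ = 1 + ⌊3.110⌋ = 4.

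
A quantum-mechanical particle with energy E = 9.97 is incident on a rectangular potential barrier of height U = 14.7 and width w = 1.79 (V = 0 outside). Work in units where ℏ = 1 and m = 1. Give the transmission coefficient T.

Since E < U the interior solution is evanescent with decay constant κ = √(2m(U − E))/ℏ = 3.076.
κw = 5.506, sinh(κw) = 123.0.
Matching ψ, ψ′ at both faces gives T = [1 + U² sinh²(κw) / (4E(U − E))]⁻¹ = 1/17340 = 0.0000577.

T = 0.0000577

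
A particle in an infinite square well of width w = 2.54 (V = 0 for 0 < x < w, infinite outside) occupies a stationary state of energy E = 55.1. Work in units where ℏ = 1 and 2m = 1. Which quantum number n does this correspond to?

For an infinite well E_n = n²π²ℏ²/(2mw²), so n = (w/πℏ)√(2mE).
n = (2.54/π) × √(2 × 0.5 × 55.1) = 6.001 → n = 6.

n = 6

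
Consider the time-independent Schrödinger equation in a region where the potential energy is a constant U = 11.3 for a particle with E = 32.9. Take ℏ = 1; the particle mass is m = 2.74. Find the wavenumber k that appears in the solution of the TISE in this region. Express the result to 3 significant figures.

k = 10.9

With E > U the solution is oscillatory, ψ ∝ e^{±ikx} with k = √(2m(E − U))/ℏ.
k = √(2 × 2.74 × 21.6) = 10.88.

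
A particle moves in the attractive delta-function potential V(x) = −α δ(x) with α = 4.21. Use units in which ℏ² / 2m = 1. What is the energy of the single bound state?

E = -4.43

The bound state is ψ(x) = √κ e^{−κ|x|}. The derivative jump ψ'(0⁺) − ψ'(0⁻) = −(2mα/ℏ²)ψ(0) fixes κ = mα/ℏ² = 2.105.
Then E = −ℏ²κ²/(2m) = −mα²/(2ℏ²) = -4.431.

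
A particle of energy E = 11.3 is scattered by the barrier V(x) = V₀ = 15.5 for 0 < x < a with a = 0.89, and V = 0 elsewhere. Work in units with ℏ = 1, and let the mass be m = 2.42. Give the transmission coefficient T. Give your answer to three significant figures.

T = 0.00103

E < V₀: inside the barrier ψ ∝ e^{±κx} with κ = √(2m(V₀ − E))/ℏ = 4.509.
κa = 4.013, sinh(κa) = 27.64.
The exact tunnelling result is T⁻¹ = 1 + V₀² sinh²(κa) / [4E(V₀ − E)] = 967.8, so T = 0.00103.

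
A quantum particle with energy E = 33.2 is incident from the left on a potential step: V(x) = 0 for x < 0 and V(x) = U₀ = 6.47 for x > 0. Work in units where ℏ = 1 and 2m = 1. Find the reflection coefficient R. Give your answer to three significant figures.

On each side the TISE gives plane waves with k = √(2m(E − V))/ℏ: k₁ = √(2·½·33.2) = 5.762, k₂ = √(2·½·26.73) = 5.170.
Continuity of ψ and ψ′ at the step yields the reflection amplitude r = (k₁ − k₂)/(k₁ + k₂) = 0.05414; thus R = |r|² = 0.002931, T = 0.9971.

R = 0.00293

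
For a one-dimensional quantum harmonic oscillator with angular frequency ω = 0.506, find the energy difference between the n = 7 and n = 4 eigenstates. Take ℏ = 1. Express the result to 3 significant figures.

ΔE = 1.52

E_n = ℏω(n + ½), so ΔE = (7 − 4) ℏω = 3 × 0.506 = 1.518.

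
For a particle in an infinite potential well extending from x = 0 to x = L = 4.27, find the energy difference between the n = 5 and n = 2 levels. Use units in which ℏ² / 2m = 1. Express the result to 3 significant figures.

E_n = n²π²ℏ²/(2mL²), so ΔE = (5² − 2²) π²ℏ²/(2mL²).
ΔE = 21 × π² / (2 × 0.5 × 4.27²) = 11.37.

ΔE = 11.4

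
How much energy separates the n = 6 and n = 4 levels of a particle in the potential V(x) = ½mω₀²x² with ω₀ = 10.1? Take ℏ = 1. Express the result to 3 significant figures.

ΔE = 20.2

E_n = ℏω₀(n + ½), so ΔE = (6 − 4) ℏω₀ = 2 × 10.1 = 20.20.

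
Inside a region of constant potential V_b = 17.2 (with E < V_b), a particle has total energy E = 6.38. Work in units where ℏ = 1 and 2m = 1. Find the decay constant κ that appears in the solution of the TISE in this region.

Since E < V_b the TISE in this region is ψ'' = κ²ψ with κ = √(2m(V_b − E))/ℏ.
κ = √(2 × 0.5 × 10.82) = 3.289.

κ = 3.29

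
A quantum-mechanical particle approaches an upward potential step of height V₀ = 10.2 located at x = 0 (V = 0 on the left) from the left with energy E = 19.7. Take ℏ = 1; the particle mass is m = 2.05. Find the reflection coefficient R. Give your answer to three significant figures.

R = 0.0325

On each side the TISE gives plane waves with k = √(2m(E − V))/ℏ: k₁ = √(2·2.05·19.7) = 8.987, k₂ = √(2·2.05·9.5) = 6.241.
Continuity of ψ and ψ′ at the step yields the reflection amplitude r = (k₁ − k₂)/(k₁ + k₂) = 0.1803; thus R = |r|² = 0.03252, T = 0.9675.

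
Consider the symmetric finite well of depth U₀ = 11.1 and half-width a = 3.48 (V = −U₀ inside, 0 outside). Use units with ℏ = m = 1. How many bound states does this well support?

Define the well-strength parameter z₀ = (a/ℏ)√(2mU₀) = 3.48 × √(2·1·11.1) = 16.40.
The even/odd transcendental equations gain one root per π/2 in z₀, giving N = 1 + ⌊2z₀/π⌋ = 1 + ⌊10.44⌋ = 11.

N = 11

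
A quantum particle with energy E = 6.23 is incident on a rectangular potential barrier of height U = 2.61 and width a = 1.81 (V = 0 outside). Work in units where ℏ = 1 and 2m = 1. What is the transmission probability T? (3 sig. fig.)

T = 0.993

Above the barrier the interior wavenumber is k₂ = √(2m(E − U))/ℏ = 1.903, giving phase k₂a = 3.444.
T = [1 + U² sin²(k₂a) / (4E(E − U))]⁻¹ = 1/1.007 = 0.993.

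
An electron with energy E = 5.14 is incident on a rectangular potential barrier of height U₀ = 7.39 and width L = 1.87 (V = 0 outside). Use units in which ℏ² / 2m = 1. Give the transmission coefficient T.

Since E < U₀ the interior solution is evanescent with decay constant κ = √(2m(U₀ − E))/ℏ = 1.500.
κL = 2.805, sinh(κL) = 8.233.
The exact tunnelling result is T⁻¹ = 1 + U₀² sinh²(κL) / [4E(U₀ − E)] = 81.03, so T = 0.0123.

T = 0.0123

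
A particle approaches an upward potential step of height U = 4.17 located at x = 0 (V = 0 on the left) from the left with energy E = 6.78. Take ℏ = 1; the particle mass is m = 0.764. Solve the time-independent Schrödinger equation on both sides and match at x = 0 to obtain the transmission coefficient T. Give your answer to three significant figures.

On each side the TISE gives plane waves with k = √(2m(E − V))/ℏ: k₁ = √(2·0.764·6.78) = 3.219, k₂ = √(2·0.764·2.61) = 1.997.
Matching ψ and ψ′ at x = 0 gives r = (k₁ − k₂)/(k₁ + k₂), so R = r² = 0.05486 and T = 1 − R = 0.9451.

T = 0.945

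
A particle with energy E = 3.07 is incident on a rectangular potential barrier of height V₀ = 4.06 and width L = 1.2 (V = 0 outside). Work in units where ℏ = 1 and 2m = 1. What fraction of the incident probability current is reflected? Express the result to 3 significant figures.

R = 0.753

E < V₀: inside the barrier ψ ∝ e^{±κx} with κ = √(2m(V₀ − E))/ℏ = 0.9950.
κL = 1.194, sinh(κL) = 1.499.
Matching ψ, ψ′ at both faces gives T = [1 + V₀² sinh²(κL) / (4E(V₀ − E))]⁻¹ = 1/4.045 = 0.247.
R = 1 − T = 0.753.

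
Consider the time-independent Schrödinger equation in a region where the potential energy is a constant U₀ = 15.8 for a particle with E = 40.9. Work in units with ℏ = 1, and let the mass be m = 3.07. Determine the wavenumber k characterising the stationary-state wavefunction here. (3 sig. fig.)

k = 12.4

With E > U₀ the solution is oscillatory, ψ ∝ e^{±ikx} with k = √(2m(E − U₀))/ℏ.
k = √(2 × 3.07 × 25.1) = 12.41.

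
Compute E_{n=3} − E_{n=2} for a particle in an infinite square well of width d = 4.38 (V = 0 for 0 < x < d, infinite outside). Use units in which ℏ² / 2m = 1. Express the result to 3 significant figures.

E_n = n²π²ℏ²/(2md²), so ΔE = (3² − 2²) π²ℏ²/(2md²).
ΔE = 5 × π² / (2 × 0.5 × 4.38²) = 2.572.

ΔE = 2.57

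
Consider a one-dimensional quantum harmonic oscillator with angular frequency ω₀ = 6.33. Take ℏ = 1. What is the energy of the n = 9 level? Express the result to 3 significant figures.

E = 60.1

The oscillator eigenvalues are E_n = ℏω₀(n + ½), so E_9 = 6.33 × 9.5 = 60.14.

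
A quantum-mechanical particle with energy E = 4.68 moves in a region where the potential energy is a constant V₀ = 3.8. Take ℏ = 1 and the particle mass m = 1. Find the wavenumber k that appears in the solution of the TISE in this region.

k = 1.33

With E > V₀ the solution is oscillatory, ψ ∝ e^{±ikx} with k = √(2m(E − V₀))/ℏ.
k = √(2 × 1 × 0.88) = 1.327.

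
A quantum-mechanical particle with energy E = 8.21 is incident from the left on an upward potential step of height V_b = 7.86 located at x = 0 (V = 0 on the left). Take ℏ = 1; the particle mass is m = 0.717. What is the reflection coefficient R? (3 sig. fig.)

The wavenumbers are k₁ = √(2mE)/ℏ = 3.431 on the left and k₂ = √(2m(E − V_b))/ℏ = 0.7084 on the right.
Matching ψ and ψ′ at x = 0 gives r = (k₁ − k₂)/(k₁ + k₂), so R = r² = 0.4326 and T = 1 − R = 0.5674.

R = 0.433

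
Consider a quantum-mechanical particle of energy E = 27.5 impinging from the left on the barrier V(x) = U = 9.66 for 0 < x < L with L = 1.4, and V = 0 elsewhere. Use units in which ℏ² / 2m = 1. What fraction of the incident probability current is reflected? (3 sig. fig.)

R = 0.00618

E > U: inside the barrier k₂ = √(2m(E − U))/ℏ = 4.224, k₂L = 5.913.
Matching at both interfaces gives T⁻¹ = 1 + U² sin²(k₂L) / [4E(E − U)] = 1.006, hence T = 0.994.
R = 1 − T = 0.00618.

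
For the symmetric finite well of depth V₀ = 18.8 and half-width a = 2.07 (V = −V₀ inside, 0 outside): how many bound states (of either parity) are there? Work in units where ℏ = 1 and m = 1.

N = 9

Define the well-strength parameter z₀ = (a/ℏ)√(2mV₀) = 2.07 × √(2·1·18.8) = 12.69.
The even/odd transcendental equations gain one root per π/2 in z₀, giving N = 1 + ⌊2z₀/π⌋ = 1 + ⌊8.081⌋ = 9.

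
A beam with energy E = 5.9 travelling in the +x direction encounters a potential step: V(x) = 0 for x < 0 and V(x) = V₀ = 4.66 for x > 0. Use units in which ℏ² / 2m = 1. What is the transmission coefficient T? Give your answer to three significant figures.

T = 0.862

The wavenumbers are k₁ = √(2mE)/ℏ = 2.429 on the left and k₂ = √(2m(E − V₀))/ℏ = 1.114 on the right.
Matching ψ and ψ′ at x = 0 gives r = (k₁ − k₂)/(k₁ + k₂), so R = r² = 0.1379 and T = 1 − R = 0.8621.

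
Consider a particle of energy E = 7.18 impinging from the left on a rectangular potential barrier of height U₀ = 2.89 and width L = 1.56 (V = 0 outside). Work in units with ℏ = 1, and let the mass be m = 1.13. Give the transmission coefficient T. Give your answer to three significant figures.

E > U₀: inside the barrier k₂ = √(2m(E − U₀))/ℏ = 3.114, k₂L = 4.857.
Matching at both interfaces gives T⁻¹ = 1 + U₀² sin²(k₂L) / [4E(E − U₀)] = 1.066, hence T = 0.938.

T = 0.938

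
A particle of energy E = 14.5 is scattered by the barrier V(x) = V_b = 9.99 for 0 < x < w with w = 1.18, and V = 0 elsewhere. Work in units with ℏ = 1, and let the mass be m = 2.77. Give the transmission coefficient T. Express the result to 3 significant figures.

T = 0.949

Above the barrier the interior wavenumber is k₂ = √(2m(E − V_b))/ℏ = 4.999, giving phase k₂w = 5.898.
Matching at both interfaces gives T⁻¹ = 1 + V_b² sin²(k₂w) / [4E(E − V_b)] = 1.054, hence T = 0.949.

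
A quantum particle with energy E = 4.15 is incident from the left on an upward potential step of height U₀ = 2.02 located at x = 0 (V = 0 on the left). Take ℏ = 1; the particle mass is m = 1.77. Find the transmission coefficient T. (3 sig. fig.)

The wavenumbers are k₁ = √(2mE)/ℏ = 3.833 on the left and k₂ = √(2m(E − U₀))/ℏ = 2.746 on the right.
Matching ψ and ψ′ at x = 0 gives r = (k₁ − k₂)/(k₁ + k₂), so R = r² = 0.02730 and T = 1 − R = 0.9727.

T = 0.973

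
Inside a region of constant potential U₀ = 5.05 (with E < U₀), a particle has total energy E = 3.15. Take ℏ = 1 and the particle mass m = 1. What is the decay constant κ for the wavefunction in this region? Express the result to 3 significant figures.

κ = 1.95

Since E < U₀ the TISE in this region is ψ'' = κ²ψ with κ = √(2m(U₀ − E))/ℏ.
κ = √(2 × 1 × 1.9) = 1.949.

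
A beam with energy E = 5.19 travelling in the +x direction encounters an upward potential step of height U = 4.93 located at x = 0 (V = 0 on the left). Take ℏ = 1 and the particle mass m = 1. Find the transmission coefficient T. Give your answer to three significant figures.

T = 0.598

On each side the TISE gives plane waves with k = √(2m(E − V))/ℏ: k₁ = √(2·1·5.19) = 3.222, k₂ = √(2·1·0.26) = 0.7211.
Continuity of ψ and ψ′ at the step yields the reflection amplitude r = (k₁ − k₂)/(k₁ + k₂) = 0.6342; thus R = |r|² = 0.4022, T = 0.5978.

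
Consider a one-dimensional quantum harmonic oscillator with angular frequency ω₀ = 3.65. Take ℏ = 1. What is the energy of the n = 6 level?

E = 23.7

The oscillator eigenvalues are E_n = ℏω₀(n + ½), so E_6 = 3.65 × 6.5 = 23.73.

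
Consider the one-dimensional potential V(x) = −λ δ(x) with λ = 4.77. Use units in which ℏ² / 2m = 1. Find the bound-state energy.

E = -5.69

The bound state is ψ(x) = √κ e^{−κ|x|}. The derivative jump ψ'(0⁺) − ψ'(0⁻) = −(2mλ/ℏ²)ψ(0) fixes κ = mλ/ℏ² = 2.385.
Then E = −ℏ²κ²/(2m) = −mλ²/(2ℏ²) = -5.688.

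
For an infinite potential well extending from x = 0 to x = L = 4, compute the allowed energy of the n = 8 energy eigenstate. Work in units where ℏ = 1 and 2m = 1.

The infinite-well eigenfunctions ψ_n = √(2/L) sin(nπx/L) vanish at both walls, giving E_n = n²π²ℏ²/(2mL²).
E_8 = 8² × π² / (2 × 0.5 × 4²) = 39.48.

E = 39.5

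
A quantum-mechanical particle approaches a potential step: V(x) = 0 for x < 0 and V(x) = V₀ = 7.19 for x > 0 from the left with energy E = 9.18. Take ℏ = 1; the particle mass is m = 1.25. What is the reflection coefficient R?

R = 0.133

On each side the TISE gives plane waves with k = √(2m(E − V))/ℏ: k₁ = √(2·1.25·9.18) = 4.791, k₂ = √(2·1.25·1.99) = 2.230.
Continuity of ψ and ψ′ at the step yields the reflection amplitude r = (k₁ − k₂)/(k₁ + k₂) = 0.3646; thus R = |r|² = 0.1330, T = 0.8670.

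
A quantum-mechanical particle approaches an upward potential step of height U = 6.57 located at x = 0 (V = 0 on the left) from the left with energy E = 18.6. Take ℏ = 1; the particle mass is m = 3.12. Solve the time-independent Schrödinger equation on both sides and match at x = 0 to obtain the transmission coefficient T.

On each side the TISE gives plane waves with k = √(2m(E − V))/ℏ: k₁ = √(2·3.12·18.6) = 10.77, k₂ = √(2·3.12·12.03) = 8.664.
Continuity of ψ and ψ′ at the step yields the reflection amplitude r = (k₁ − k₂)/(k₁ + k₂) = 0.1085; thus R = |r|² = 0.01177, T = 0.9882.

T = 0.988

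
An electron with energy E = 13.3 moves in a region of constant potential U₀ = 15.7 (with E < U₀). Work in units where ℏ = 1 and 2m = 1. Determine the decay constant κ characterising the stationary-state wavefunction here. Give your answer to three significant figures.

κ = 1.55

Since E < U₀ the TISE in this region is ψ'' = κ²ψ with κ = √(2m(U₀ − E))/ℏ.
κ = √(2 × 0.5 × 2.4) = 1.549.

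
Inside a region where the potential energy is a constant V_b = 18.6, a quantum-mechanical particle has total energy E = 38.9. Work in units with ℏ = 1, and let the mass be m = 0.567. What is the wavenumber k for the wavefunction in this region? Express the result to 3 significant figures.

With E > V_b the solution is oscillatory, ψ ∝ e^{±ikx} with k = √(2m(E − V_b))/ℏ.
k = √(2 × 0.567 × 20.3) = 4.798.

k = 4.80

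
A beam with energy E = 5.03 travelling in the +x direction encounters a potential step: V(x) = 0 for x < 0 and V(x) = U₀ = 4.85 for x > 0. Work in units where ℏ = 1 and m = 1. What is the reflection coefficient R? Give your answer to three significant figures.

On each side the TISE gives plane waves with k = √(2m(E − V))/ℏ: k₁ = √(2·1·5.03) = 3.172, k₂ = √(2·1·0.18) = 0.6000.
Matching ψ and ψ′ at x = 0 gives r = (k₁ − k₂)/(k₁ + k₂), so R = r² = 0.4649 and T = 1 − R = 0.5351.

R = 0.465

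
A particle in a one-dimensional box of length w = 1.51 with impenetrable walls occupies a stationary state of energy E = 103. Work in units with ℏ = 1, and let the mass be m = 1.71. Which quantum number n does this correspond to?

For an infinite well E_n = n²π²ℏ²/(2mw²), so n = (w/πℏ)√(2mE).
n = (1.51/π) × √(2 × 1.71 × 103) = 9.021 → n = 9.

n = 9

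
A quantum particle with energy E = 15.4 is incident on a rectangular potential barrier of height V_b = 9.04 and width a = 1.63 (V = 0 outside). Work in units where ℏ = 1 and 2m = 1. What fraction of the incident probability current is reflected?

R = 0.124

E > V_b: inside the barrier k₂ = √(2m(E − V_b))/ℏ = 2.522, k₂a = 4.111.
Matching at both interfaces gives T⁻¹ = 1 + V_b² sin²(k₂a) / [4E(E − V_b)] = 1.142, hence T = 0.876.
R = 1 − T = 0.124.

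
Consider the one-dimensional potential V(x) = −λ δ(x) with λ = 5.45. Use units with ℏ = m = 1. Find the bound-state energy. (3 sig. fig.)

E = -14.9

For x ≠ 0 the bound state is ψ ∝ e^{−κ|x|}; integrating the TISE across the delta gives the cusp condition 2κ = 2mλ/ℏ², so κ = 5.450.
Then E = −ℏ²κ²/(2m) = −mλ²/(2ℏ²) = -14.85.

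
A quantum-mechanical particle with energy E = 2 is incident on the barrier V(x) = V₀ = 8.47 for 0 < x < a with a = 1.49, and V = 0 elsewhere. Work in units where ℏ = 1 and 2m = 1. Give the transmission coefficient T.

T = 0.00147

E < V₀: inside the barrier ψ ∝ e^{±κx} with κ = √(2m(V₀ − E))/ℏ = 2.544.
κa = 3.790, sinh(κa) = 22.12.
The exact tunnelling result is T⁻¹ = 1 + V₀² sinh²(κa) / [4E(V₀ − E)] = 679.0, so T = 0.00147.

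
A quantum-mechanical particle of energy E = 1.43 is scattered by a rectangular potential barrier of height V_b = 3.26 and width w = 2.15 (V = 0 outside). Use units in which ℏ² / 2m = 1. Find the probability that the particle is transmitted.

T = 0.0117

Since E < V_b the interior solution is evanescent with decay constant κ = √(2m(V_b − E))/ℏ = 1.353.
κw = 2.908, sinh(κw) = 9.137.
Matching ψ, ψ′ at both faces gives T = [1 + V_b² sinh²(κw) / (4E(V_b − E))]⁻¹ = 1/85.76 = 0.0117.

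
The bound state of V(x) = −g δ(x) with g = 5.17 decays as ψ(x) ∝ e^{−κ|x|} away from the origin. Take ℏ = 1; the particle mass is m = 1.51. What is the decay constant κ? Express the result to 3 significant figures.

Integrating the TISE across x = 0 gives the cusp condition ψ'(0⁺) − ψ'(0⁻) = −(2mg/ℏ²)ψ(0).
With ψ ∝ e^{−κ|x|} this yields −2κ = −2mg/ℏ², so κ = mg/ℏ² = 7.807.

κ = 7.81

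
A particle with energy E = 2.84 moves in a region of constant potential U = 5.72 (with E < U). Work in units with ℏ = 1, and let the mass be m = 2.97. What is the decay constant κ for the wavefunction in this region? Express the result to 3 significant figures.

κ = 4.14

Since E < U the TISE in this region is ψ'' = κ²ψ with κ = √(2m(U − E))/ℏ.
κ = √(2 × 2.97 × 2.88) = 4.136.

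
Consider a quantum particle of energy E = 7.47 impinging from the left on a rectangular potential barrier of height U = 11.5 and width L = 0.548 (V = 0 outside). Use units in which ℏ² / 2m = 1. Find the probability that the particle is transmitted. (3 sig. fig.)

Since E < U the interior solution is evanescent with decay constant κ = √(2m(U − E))/ℏ = 2.007.
κL = 1.100, sinh(κL) = 1.336.
The exact tunnelling result is T⁻¹ = 1 + U² sinh²(κL) / [4E(U − E)] = 2.960, so T = 0.338.

T = 0.338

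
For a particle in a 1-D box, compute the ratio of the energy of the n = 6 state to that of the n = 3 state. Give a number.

E_n = n²π²ℏ²/(2mL²) so the ratio is n₂²/n₁² = 36/9 = 4.

4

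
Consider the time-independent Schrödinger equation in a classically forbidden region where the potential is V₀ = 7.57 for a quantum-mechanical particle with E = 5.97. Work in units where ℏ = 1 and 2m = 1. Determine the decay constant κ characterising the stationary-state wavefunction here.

κ = 1.26

Since E < V₀ the TISE in this region is ψ'' = κ²ψ with κ = √(2m(V₀ − E))/ℏ.
κ = √(2 × 0.5 × 1.6) = 1.265.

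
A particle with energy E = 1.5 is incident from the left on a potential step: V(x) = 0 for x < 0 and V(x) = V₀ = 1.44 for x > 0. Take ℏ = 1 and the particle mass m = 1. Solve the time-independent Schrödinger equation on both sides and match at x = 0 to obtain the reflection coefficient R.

The wavenumbers are k₁ = √(2mE)/ℏ = 1.732 on the left and k₂ = √(2m(E − V₀))/ℏ = 0.3464 on the right.
Continuity of ψ and ψ′ at the step yields the reflection amplitude r = (k₁ − k₂)/(k₁ + k₂) = 0.6667; thus R = |r|² = 0.4444, T = 0.5556.

R = 0.444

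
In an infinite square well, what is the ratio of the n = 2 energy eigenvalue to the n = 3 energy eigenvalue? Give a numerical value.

0.444444

Since E_n ∝ n², the ratio is (2/3)² = 0.444444.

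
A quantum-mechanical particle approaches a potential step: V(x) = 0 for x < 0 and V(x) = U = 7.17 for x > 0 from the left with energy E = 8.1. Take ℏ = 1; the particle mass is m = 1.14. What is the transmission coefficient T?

On each side the TISE gives plane waves with k = √(2m(E − V))/ℏ: k₁ = √(2·1.14·8.1) = 4.297, k₂ = √(2·1.14·0.93) = 1.456.
Continuity of ψ and ψ′ at the step yields the reflection amplitude r = (k₁ − k₂)/(k₁ + k₂) = 0.4938; thus R = |r|² = 0.2439, T = 0.7561.

T = 0.756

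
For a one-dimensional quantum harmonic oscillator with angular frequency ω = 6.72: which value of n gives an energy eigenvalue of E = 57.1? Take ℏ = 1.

n = 8

Invert E_n = (n + ½)ℏω: n = E/ℏω − ½ = 7.997, so n = 8.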